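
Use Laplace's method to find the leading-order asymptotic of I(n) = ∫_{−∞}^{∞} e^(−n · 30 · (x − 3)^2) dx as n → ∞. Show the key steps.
I(n) = sqrt(π/(30n))

Here φ(x) = 30 · (x − 3)^2 has its unique minimum at x* = 3 with φ(x*) = 0 and φ''(x*) = 60. Laplace's method gives
  I(n) ~ e^(−n φ(x*)) · sqrt(2π / (n · φ''(x*))) = sqrt(2π / (60n)) = sqrt(π/(30n)).
This is exact: substituting u = (x − 3)·sqrt(30n) gives I(n) = (1/sqrt(30n)) ∫_{−∞}^{∞} e^(−u^2) du = sqrt(π/(30n)).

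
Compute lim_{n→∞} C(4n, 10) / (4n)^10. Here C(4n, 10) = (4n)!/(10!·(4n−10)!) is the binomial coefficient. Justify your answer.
lim = 1/10! = 1/3628800

With N = 4n → ∞: C(N, 10) / N^10 = [N(N−1)…(N−9)] / (10! · N^10) = (1/10!) · 1 · (1 − 1/(4n)) · … · (1 − 9/(4n)). Each factor → 1 as N → ∞, so the limit is 1/10! = 1/3628800.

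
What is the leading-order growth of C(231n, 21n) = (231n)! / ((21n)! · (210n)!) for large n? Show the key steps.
C(231n, 21n) ~ (285311670611/10000000000)^(21n) · sqrt(11/(20π·21n))

Write N = 21n. Apply Stirling to each factorial:
  (11N)! ~ sqrt(2π·11N) · (11N/e)^(11N),
  N! ~ sqrt(2π N) · (N/e)^N,
  (10N)! ~ sqrt(2π·10N) · (10N/e)^(10N).
The exponential factors combine to (11N)^(11N) / (N^N · (10N)^(10N)) = 11^(11N)/10^(10N) = (11^11/10^10)^N = (285311670611/10000000000)^N.
The square-root prefactors combine to sqrt(2π·11N) / (sqrt(2π N)·sqrt(2π·10N)) = sqrt(11 / (2π·10·N)) = sqrt(11/(20π·21n)).
Substituting N = 21n: C(231n, 21n) ~ (285311670611/10000000000)^(21n) · sqrt(11/(20π·21n)).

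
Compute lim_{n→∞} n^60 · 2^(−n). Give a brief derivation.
lim = 0

Exponentials with base > 1 dominate every fixed polynomial: for any fixed c, n^c / 2^n → 0 as n → ∞ (e.g. by the ratio test, or by writing 2^n = e^(n ln 2) and noting e^(n ln 2) / n^c → ∞). Hence n^60 · 2^(−n) = n^60 / 2^n → 0.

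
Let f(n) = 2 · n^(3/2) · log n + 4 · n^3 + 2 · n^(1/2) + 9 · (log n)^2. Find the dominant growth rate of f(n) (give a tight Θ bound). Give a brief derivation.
f(n) ∈ Θ(n^3)

Compare the terms by growth order. For large n, n^a · (log n)^b dominates n^a' · (log n)^b' iff a > a', or (a = a' and b > b'). Ranking the 4 terms shows the dominant one is 4 · n^3. Hence f(n) ∈ Θ(n^3).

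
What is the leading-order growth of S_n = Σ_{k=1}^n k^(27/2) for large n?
S_n ~ (2/29) · n^(29/2)

Integral comparison: Σ_{k=1}^n k^(27/2) = ∫_0^n x^(27/2) dx + O(n^(27/2)). The integral is n^(1 + 27/2) / (1 + 27/2) = n^((27+2)/2) / ((27+2)/2) = (2/29) · n^(29/2).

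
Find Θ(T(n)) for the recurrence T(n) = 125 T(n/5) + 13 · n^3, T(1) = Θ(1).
T(n) = Θ(n^3 log n)

log_5 125 = 3, and f(n) = 13 · n^3 = Θ(n^(log_5 125)). This is Case 2 of the master theorem: T(n) = Θ(f(n) · log n) = Θ(n^3 log n).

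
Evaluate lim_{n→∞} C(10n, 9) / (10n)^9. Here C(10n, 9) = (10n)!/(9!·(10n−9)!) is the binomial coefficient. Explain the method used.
lim = 1/9! = 1/362880

With N = 10n → ∞: C(N, 9) / N^9 = [N(N−1)…(N−8)] / (9! · N^9) = (1/9!) · 1 · (1 − 1/(10n)) · … · (1 − 8/(10n)). Each factor → 1 as N → ∞, so the limit is 1/9! = 1/362880.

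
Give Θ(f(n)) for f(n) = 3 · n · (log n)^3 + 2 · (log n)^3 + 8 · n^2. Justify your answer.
f(n) ∈ Θ(n^2)

Compare the terms by growth order. For large n, n^a · (log n)^b dominates n^a' · (log n)^b' iff a > a', or (a = a' and b > b'). Ranking the 3 terms shows the dominant one is 8 · n^2. Hence f(n) ∈ Θ(n^2).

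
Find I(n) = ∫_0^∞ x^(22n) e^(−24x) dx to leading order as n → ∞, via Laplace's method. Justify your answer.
I(n) ~ (sqrt(2π·22n) / 24) · (22n/(24e))^(22n)

Write the integrand as exp(22n ln x − 24x) and set f(x) = 22n ln x − 24x. Then f'(x) = 22n/x − 24 = 0 at x* = 22n/24, and f''(x*) = −22n/x*^2 = −24^2/(22n). Laplace's method (interior maximum) gives
  I(n) ~ e^(f(x*)) · sqrt(2π / |f''(x*)|)
        = exp(22n ln(22n/24) − 22n) · sqrt(2π · 22n / 24^2)
        = (22n/24)^(22n) e^(−22n) · sqrt(2π·22n) / 24
        = (sqrt(2π·22n) / 24) · (22n/(24e))^(22n).
This matches Γ(22n+1)/24^(22n+1) with Stirling applied to Γ.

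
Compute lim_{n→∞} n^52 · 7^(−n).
lim = 0

Exponentials with base > 1 dominate every fixed polynomial: for any fixed c, n^c / 7^n → 0 as n → ∞ (e.g. by the ratio test, or by writing 7^n = e^(n ln 7) and noting e^(n ln 7) / n^c → ∞). Hence n^52 · 7^(−n) = n^52 / 7^n → 0.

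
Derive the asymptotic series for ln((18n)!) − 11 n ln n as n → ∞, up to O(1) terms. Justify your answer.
ln((18n)!) − 11 n ln n = 7 n ln n + 18(ln 18 − 1) n + (1/2) ln(2π·18n) + O(1/n)

Stirling: ln((18n)!) = 18n ln(18n) − 18n + (1/2) ln(2π·18n) + O(1/n).
Expand 18n ln(18n) = 18n (ln n + ln 18) = 18n ln n + 18n ln 18.
Subtract 11n ln n: leading term is (18 − 11) n ln n = 7 n ln n. The next term is 18n ln 18 − 18n = 18(ln 18 − 1) n. Then the (1/2) ln(2π·18n) correction.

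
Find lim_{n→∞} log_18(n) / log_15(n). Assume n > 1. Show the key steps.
lim = ln(15) / ln(18) = log_18(15)

Change of base: log_18(n) = ln n / ln 18 and log_15(n) = ln n / ln 15. The ratio is (ln n / ln 18) · (ln 15 / ln n) = ln 15 / ln 18, a constant independent of n. So the limit is ln 15 / ln 18 = log_18(15).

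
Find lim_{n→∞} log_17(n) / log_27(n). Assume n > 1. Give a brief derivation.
lim = ln(27) / ln(17) = log_17(27)

Change of base: log_17(n) = ln n / ln 17 and log_27(n) = ln n / ln 27. The ratio is (ln n / ln 17) · (ln 27 / ln n) = ln 27 / ln 17, a constant independent of n. So the limit is ln 27 / ln 17 = log_17(27).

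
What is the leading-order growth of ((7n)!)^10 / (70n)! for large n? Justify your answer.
((7n)!)^10/(70n)! ~ ((2π·7n)^(9/2) / sqrt(10)) · 10^(−10·7n)  →  0

Write N = 7n. Stirling: N! ~ sqrt(2π N)(N/e)^N and (10N)! ~ sqrt(2π·10N)·(10N/e)^(10N).
  (N!)^10/(10N)! ~ (2π N)^(10/2) (N/e)^(10N) / [sqrt(2π·10N) (10N/e)^(10N)]
     = (2π N)^(10/2) / sqrt(2π·10N) · (N/(10N))^(10N)
     = (2π N)^((10−1)/2) / sqrt(10) · 10^(−10N).
Since 10^10 > 1, the factor 10^(−10N) decays exponentially, so the ratio → 0. Substituting N = 7n gives the stated form.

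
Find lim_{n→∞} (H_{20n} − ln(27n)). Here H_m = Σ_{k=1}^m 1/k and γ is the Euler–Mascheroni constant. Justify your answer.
lim = ln(20/27) + γ

By Euler-Maclaurin, H_m = ln m + γ + O(1/m). So
  H_{20n} − ln(27n) = ln(20n) + γ − ln(27n) + O(1/n)
                       = ln(20/27) + γ + O(1/n).
Hence the limit is ln(20/27) + γ.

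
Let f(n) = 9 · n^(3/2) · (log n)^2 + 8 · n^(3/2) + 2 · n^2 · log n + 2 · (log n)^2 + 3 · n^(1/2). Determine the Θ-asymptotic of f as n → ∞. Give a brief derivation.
f(n) ∈ Θ(n^2 · log n)

Compare the terms by growth order. For large n, n^a · (log n)^b dominates n^a' · (log n)^b' iff a > a', or (a = a' and b > b'). Ranking the 5 terms shows the dominant one is 2 · n^2 · log n. Hence f(n) ∈ Θ(n^2 · log n).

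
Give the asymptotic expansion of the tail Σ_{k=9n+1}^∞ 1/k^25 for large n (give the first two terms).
Σ_{k>9n} 1/k^25 = 1/(24 · (9n)^24) − 1/(2 · (9n)^25) + O(1/(9n)^26)

Compare to the integral: ∫_{9n}^∞ x^(−25) dx = [−x^(−24)/24]_{9n}^∞ = 1/((25−1)·(9n)^24). The Euler-Maclaurin correction adds −f(9n)/2 = −1/(2·(9n)^25). Euler-Maclaurin then gives
  Σ_{k>9n} 1/k^25 = ∫_{9n}^∞ dx/x^25 − 1/(2·(9n)^25) + O(1/(9n)^26).
(Equivalently this is ζ(25) − Σ_{k≤9n} 1/k^25.)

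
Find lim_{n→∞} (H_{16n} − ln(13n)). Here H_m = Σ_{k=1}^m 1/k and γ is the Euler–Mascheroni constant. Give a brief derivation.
lim = ln(16/13) + γ

By Euler-Maclaurin, H_m = ln m + γ + O(1/m). So
  H_{16n} − ln(13n) = ln(16n) + γ − ln(13n) + O(1/n)
                       = ln(16/13) + γ + O(1/n).
Hence the limit is ln(16/13) + γ.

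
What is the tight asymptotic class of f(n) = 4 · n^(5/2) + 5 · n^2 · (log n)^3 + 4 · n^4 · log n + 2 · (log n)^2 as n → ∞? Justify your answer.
f(n) ∈ Θ(n^4 · log n)

Compare the terms by growth order. For large n, n^a · (log n)^b dominates n^a' · (log n)^b' iff a > a', or (a = a' and b > b'). Ranking the 4 terms shows the dominant one is 4 · n^4 · log n. Hence f(n) ∈ Θ(n^4 · log n).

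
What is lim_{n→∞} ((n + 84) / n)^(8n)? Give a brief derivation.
lim = e^672

Rewrite as (1 + 84/n)^(8n). By the standard limit (1 + x/n)^n → e^x, we have (1 + 84/n)^n → e^84, and raising to the 8th power gives e^672.
More precisely, ln[(1 + 84/n)^(8n)] = 8n · ln(1 + 84/n) = 8n · (84/n + O(1/n^2)) = 672 + O(1/n) → 672.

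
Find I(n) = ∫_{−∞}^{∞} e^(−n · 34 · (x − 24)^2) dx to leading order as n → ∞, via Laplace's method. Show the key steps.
I(n) = sqrt(π/(34n))

Here φ(x) = 34 · (x − 24)^2 has its unique minimum at x* = 24 with φ(x*) = 0 and φ''(x*) = 68. Laplace's method gives
  I(n) ~ e^(−n φ(x*)) · sqrt(2π / (n · φ''(x*))) = sqrt(2π / (68n)) = sqrt(π/(34n)).
This is exact: substituting u = (x − 24)·sqrt(34n) gives I(n) = (1/sqrt(34n)) ∫_{−∞}^{∞} e^(−u^2) du = sqrt(π/(34n)).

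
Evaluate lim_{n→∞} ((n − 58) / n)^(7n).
lim = e^(−406)

Rewrite as (1 − 58/n)^(7n). By the standard limit (1 + x/n)^n → e^x, we have (1 − 58/n)^n → e^(−58), and raising to the 7th power gives e^(−406).
More precisely, ln[(1 − 58/n)^(7n)] = 7n · ln(1 − 58/n) = 7n · (-58/n + O(1/n^2)) = -406 + O(1/n) → -406.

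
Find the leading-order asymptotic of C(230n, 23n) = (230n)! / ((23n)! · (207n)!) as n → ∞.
C(230n, 23n) ~ (10000000000/387420489)^(23n) · sqrt(5/(9π·23n))

Write N = 23n. Apply Stirling to each factorial:
  (10N)! ~ sqrt(2π·10N) · (10N/e)^(10N),
  N! ~ sqrt(2π N) · (N/e)^N,
  (9N)! ~ sqrt(2π·9N) · (9N/e)^(9N).
The exponential factors combine to (10N)^(10N) / (N^N · (9N)^(9N)) = 10^(10N)/9^(9N) = (10^10/9^9)^N = (10000000000/387420489)^N.
The square-root prefactors combine to sqrt(2π·10N) / (sqrt(2π N)·sqrt(2π·9N)) = sqrt(10 / (2π·9·N)) = sqrt(5/(9π·23n)).
Substituting N = 23n: C(230n, 23n) ~ (10000000000/387420489)^(23n) · sqrt(5/(9π·23n)).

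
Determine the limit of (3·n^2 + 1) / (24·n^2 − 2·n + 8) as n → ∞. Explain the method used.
lim = 3/24 = 1/8

For large n the leading n^2 terms dominate both numerator and denominator. Dividing top and bottom by n^2, every other term tends to 0, leaving 3/24 = 1/8.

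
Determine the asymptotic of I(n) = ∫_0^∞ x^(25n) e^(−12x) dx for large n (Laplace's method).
I(n) ~ (sqrt(2π·25n) / 12) · (25n/(12e))^(25n)

Write the integrand as exp(25n ln x − 12x) and set f(x) = 25n ln x − 12x. Then f'(x) = 25n/x − 12 = 0 at x* = 25n/12, and f''(x*) = −25n/x*^2 = −12^2/(25n). Laplace's method (interior maximum) gives
  I(n) ~ e^(f(x*)) · sqrt(2π / |f''(x*)|)
        = exp(25n ln(25n/12) − 25n) · sqrt(2π · 25n / 12^2)
        = (25n/12)^(25n) e^(−25n) · sqrt(2π·25n) / 12
        = (sqrt(2π·25n) / 12) · (25n/(12e))^(25n).
This matches Γ(25n+1)/12^(25n+1) with Stirling applied to Γ.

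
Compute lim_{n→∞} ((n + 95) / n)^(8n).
lim = e^760

Rewrite as (1 + 95/n)^(8n). By the standard limit (1 + x/n)^n → e^x, we have (1 + 95/n)^n → e^95, and raising to the 8th power gives e^760.
More precisely, ln[(1 + 95/n)^(8n)] = 8n · ln(1 + 95/n) = 8n · (95/n + O(1/n^2)) = 760 + O(1/n) → 760.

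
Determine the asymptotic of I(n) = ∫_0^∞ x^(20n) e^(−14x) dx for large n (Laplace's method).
I(n) ~ (sqrt(2π·20n) / 14) · (20n/(14e))^(20n)

Write the integrand as exp(20n ln x − 14x) and set f(x) = 20n ln x − 14x. Then f'(x) = 20n/x − 14 = 0 at x* = 20n/14, and f''(x*) = −20n/x*^2 = −14^2/(20n). Laplace's method (interior maximum) gives
  I(n) ~ e^(f(x*)) · sqrt(2π / |f''(x*)|)
        = exp(20n ln(20n/14) − 20n) · sqrt(2π · 20n / 14^2)
        = (20n/14)^(20n) e^(−20n) · sqrt(2π·20n) / 14
        = (sqrt(2π·20n) / 14) · (20n/(14e))^(20n).
This matches Γ(20n+1)/14^(20n+1) with Stirling applied to Γ.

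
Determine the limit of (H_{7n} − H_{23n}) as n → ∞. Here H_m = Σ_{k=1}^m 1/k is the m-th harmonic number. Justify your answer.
lim = ln(7/23)

Euler-Maclaurin gives H_m = ln m + γ + 1/(2m) + O(1/m^2). The γ and O(1/m) terms cancel in the difference:
  H_{7n} − H_{23n} = ln(7n) − ln(23n) + O(1/n) = ln(7/23) + O(1/n).
Hence the limit is ln(7/23).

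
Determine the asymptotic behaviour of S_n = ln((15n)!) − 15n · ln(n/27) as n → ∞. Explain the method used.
S_n ~ 15n · (ln 405 − 1) + O(ln n)

Stirling: ln((15n)!) = 15n ln(15n) − 15n + O(ln n).
  S_n = 15n ln(15n) − 15n − 15n ln(n/27) + O(ln n)
      = 15n ln(15n) − 15n ln n + 15n ln 27 − 15n + O(ln n)
      = 15n ln 15 + 15n ln 27 − 15n + O(ln n)
      = 15n (ln 405 − 1) + O(ln n).
Numerically ln(405) − 1 ≈ 5.0039.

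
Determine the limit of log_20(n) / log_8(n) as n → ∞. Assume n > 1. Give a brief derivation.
lim = ln(8) / ln(20) = log_20(8)

Change of base: log_20(n) = ln n / ln 20 and log_8(n) = ln n / ln 8. The ratio is (ln n / ln 20) · (ln 8 / ln n) = ln 8 / ln 20, a constant independent of n. So the limit is ln 8 / ln 20 = log_20(8).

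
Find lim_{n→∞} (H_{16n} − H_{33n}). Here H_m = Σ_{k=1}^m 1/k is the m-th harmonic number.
lim = ln(16/33)

Euler-Maclaurin gives H_m = ln m + γ + 1/(2m) + O(1/m^2). The γ and O(1/m) terms cancel in the difference:
  H_{16n} − H_{33n} = ln(16n) − ln(33n) + O(1/n) = ln(16/33) + O(1/n).
Hence the limit is ln(16/33).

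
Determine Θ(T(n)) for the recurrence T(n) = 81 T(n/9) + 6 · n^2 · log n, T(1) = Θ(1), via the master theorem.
T(n) = Θ(n^2 · (log n)^2)

Here log_9 81 = 2 and f(n) = 6 · n^2 · log n = Θ(n^(log_9 81) · (log n)^1). This is the extended Case 2 of the master theorem (f matches the critical exponent up to log factors), giving T(n) = Θ(n^(log_9 81) · (log n)^(1+1)) = Θ(n^2 · (log n)^2).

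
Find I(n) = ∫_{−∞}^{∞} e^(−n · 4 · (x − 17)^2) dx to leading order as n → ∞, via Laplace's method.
I(n) = sqrt(π/(4n))

Here φ(x) = 4 · (x − 17)^2 has its unique minimum at x* = 17 with φ(x*) = 0 and φ''(x*) = 8. Laplace's method gives
  I(n) ~ e^(−n φ(x*)) · sqrt(2π / (n · φ''(x*))) = sqrt(2π / (8n)) = sqrt(π/(4n)).
This is exact: substituting u = (x − 17)·sqrt(4n) gives I(n) = (1/sqrt(4n)) ∫_{−∞}^{∞} e^(−u^2) du = sqrt(π/(4n)).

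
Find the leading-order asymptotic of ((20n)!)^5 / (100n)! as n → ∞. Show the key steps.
((20n)!)^5/(100n)! ~ ((2π·20n)^(4/2) / sqrt(5)) · 5^(−5·20n)  →  0

Write N = 20n. Stirling: N! ~ sqrt(2π N)(N/e)^N and (5N)! ~ sqrt(2π·5N)·(5N/e)^(5N).
  (N!)^5/(5N)! ~ (2π N)^(5/2) (N/e)^(5N) / [sqrt(2π·5N) (5N/e)^(5N)]
     = (2π N)^(5/2) / sqrt(2π·5N) · (N/(5N))^(5N)
     = (2π N)^((5−1)/2) / sqrt(5) · 5^(−5N).
Since 5^5 > 1, the factor 5^(−5N) decays exponentially, so the ratio → 0. Substituting N = 20n gives the stated form.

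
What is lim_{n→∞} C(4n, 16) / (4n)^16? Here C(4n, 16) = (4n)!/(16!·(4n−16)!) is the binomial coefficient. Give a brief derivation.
lim = 1/16! = 1/20922789888000

With N = 4n → ∞: C(N, 16) / N^16 = [N(N−1)…(N−15)] / (16! · N^16) = (1/16!) · 1 · (1 − 1/(4n)) · … · (1 − 15/(4n)). Each factor → 1 as N → ∞, so the limit is 1/16! = 1/20922789888000.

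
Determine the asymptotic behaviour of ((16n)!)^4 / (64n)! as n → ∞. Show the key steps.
((16n)!)^4/(64n)! ~ ((2π·16n)^(3/2) / 2) · 4^(−4·16n)  →  0

Write N = 16n. Stirling: N! ~ sqrt(2π N)(N/e)^N and (4N)! ~ sqrt(2π·4N)·(4N/e)^(4N).
  (N!)^4/(4N)! ~ (2π N)^(4/2) (N/e)^(4N) / [sqrt(2π·4N) (4N/e)^(4N)]
     = (2π N)^(4/2) / sqrt(2π·4N) · (N/(4N))^(4N)
     = (2π N)^((4−1)/2) / 2 · 4^(−4N).
Since 4^4 > 1, the factor 4^(−4N) decays exponentially, so the ratio → 0. Substituting N = 16n gives the stated form.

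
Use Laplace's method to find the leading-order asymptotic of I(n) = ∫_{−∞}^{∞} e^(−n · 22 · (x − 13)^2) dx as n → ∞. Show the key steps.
I(n) = sqrt(π/(22n))

Here φ(x) = 22 · (x − 13)^2 has its unique minimum at x* = 13 with φ(x*) = 0 and φ''(x*) = 44. Laplace's method gives
  I(n) ~ e^(−n φ(x*)) · sqrt(2π / (n · φ''(x*))) = sqrt(2π / (44n)) = sqrt(π/(22n)).
This is exact: substituting u = (x − 13)·sqrt(22n) gives I(n) = (1/sqrt(22n)) ∫_{−∞}^{∞} e^(−u^2) du = sqrt(π/(22n)).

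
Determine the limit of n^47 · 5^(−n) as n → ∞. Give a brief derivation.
lim = 0

Exponentials with base > 1 dominate every fixed polynomial: for any fixed c, n^c / 5^n → 0 as n → ∞ (e.g. by the ratio test, or by writing 5^n = e^(n ln 5) and noting e^(n ln 5) / n^c → ∞). Hence n^47 · 5^(−n) = n^47 / 5^n → 0.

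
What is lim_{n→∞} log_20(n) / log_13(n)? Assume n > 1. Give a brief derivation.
lim = ln(13) / ln(20) = log_20(13)

Change of base: log_20(n) = ln n / ln 20 and log_13(n) = ln n / ln 13. The ratio is (ln n / ln 20) · (ln 13 / ln n) = ln 13 / ln 20, a constant independent of n. So the limit is ln 13 / ln 20 = log_20(13).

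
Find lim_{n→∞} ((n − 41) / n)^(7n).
lim = e^(−287)

Rewrite as (1 − 41/n)^(7n). By the standard limit (1 + x/n)^n → e^x, we have (1 − 41/n)^n → e^(−41), and raising to the 7th power gives e^(−287).
More precisely, ln[(1 − 41/n)^(7n)] = 7n · ln(1 − 41/n) = 7n · (-41/n + O(1/n^2)) = -287 + O(1/n) → -287.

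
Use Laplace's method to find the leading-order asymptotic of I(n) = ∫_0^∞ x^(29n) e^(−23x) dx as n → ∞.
I(n) ~ (sqrt(2π·29n) / 23) · (29n/(23e))^(29n)

Write the integrand as exp(29n ln x − 23x) and set f(x) = 29n ln x − 23x. Then f'(x) = 29n/x − 23 = 0 at x* = 29n/23, and f''(x*) = −29n/x*^2 = −23^2/(29n). Laplace's method (interior maximum) gives
  I(n) ~ e^(f(x*)) · sqrt(2π / |f''(x*)|)
        = exp(29n ln(29n/23) − 29n) · sqrt(2π · 29n / 23^2)
        = (29n/23)^(29n) e^(−29n) · sqrt(2π·29n) / 23
        = (sqrt(2π·29n) / 23) · (29n/(23e))^(29n).
This matches Γ(29n+1)/23^(29n+1) with Stirling applied to Γ.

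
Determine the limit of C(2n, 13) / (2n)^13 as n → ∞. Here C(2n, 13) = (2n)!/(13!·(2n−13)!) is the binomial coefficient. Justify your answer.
lim = 1/13! = 1/6227020800

With N = 2n → ∞: C(N, 13) / N^13 = [N(N−1)…(N−12)] / (13! · N^13) = (1/13!) · 1 · (1 − 1/(2n)) · … · (1 − 12/(2n)). Each factor → 1 as N → ∞, so the limit is 1/13! = 1/6227020800.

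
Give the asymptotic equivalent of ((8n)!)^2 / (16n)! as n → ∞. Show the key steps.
((8n)!)^2/(16n)! ~ ((2π·8n)^(1/2) / sqrt(2)) · 2^(−2·8n)  →  0

Write N = 8n. Stirling: N! ~ sqrt(2π N)(N/e)^N and (2N)! ~ sqrt(2π·2N)·(2N/e)^(2N).
  (N!)^2/(2N)! ~ (2π N)^(2/2) (N/e)^(2N) / [sqrt(2π·2N) (2N/e)^(2N)]
     = (2π N)^(2/2) / sqrt(2π·2N) · (N/(2N))^(2N)
     = (2π N)^((2−1)/2) / sqrt(2) · 2^(−2N).
Since 2^2 > 1, the factor 2^(−2N) decays exponentially, so the ratio → 0. Substituting N = 8n gives the stated form.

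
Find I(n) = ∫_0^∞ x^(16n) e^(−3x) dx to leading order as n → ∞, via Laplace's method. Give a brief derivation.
I(n) ~ (sqrt(2π·16n) / 3) · (16n/(3e))^(16n)

Write the integrand as exp(16n ln x − 3x) and set f(x) = 16n ln x − 3x. Then f'(x) = 16n/x − 3 = 0 at x* = 16n/3, and f''(x*) = −16n/x*^2 = −3^2/(16n). Laplace's method (interior maximum) gives
  I(n) ~ e^(f(x*)) · sqrt(2π / |f''(x*)|)
        = exp(16n ln(16n/3) − 16n) · sqrt(2π · 16n / 3^2)
        = (16n/3)^(16n) e^(−16n) · sqrt(2π·16n) / 3
        = (sqrt(2π·16n) / 3) · (16n/(3e))^(16n).
This matches Γ(16n+1)/3^(16n+1) with Stirling applied to Γ.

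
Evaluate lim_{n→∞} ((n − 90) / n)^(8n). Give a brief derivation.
lim = e^(−720)

Rewrite as (1 − 90/n)^(8n). By the standard limit (1 + x/n)^n → e^x, we have (1 − 90/n)^n → e^(−90), and raising to the 8th power gives e^(−720).
More precisely, ln[(1 − 90/n)^(8n)] = 8n · ln(1 − 90/n) = 8n · (-90/n + O(1/n^2)) = -720 + O(1/n) → -720.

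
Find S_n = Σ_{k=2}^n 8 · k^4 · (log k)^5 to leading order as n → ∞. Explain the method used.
S_n ~ 8 · n^5 · (log n)^5 / 5

By integral comparison, S_n = ∫_1^n 8 · x^4 · (log x)^5 dx + O(n^4 · (log n)^5). For the integral, the leading term of ∫_1^n x^4 (log x)^5 dx is n^5/5 · (log n)^5 (by repeated integration by parts; each step lowers the log-exponent and produces a relatively O(1/log n) correction). Hence S_n ~ 8 · n^5 · (log n)^5 / 5.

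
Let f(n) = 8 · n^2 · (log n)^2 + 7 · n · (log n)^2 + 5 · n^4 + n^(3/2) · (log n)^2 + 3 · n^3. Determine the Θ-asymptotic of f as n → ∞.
f(n) ∈ Θ(n^4)

Compare the terms by growth order. For large n, n^a · (log n)^b dominates n^a' · (log n)^b' iff a > a', or (a = a' and b > b'). Ranking the 5 terms shows the dominant one is 5 · n^4. Hence f(n) ∈ Θ(n^4).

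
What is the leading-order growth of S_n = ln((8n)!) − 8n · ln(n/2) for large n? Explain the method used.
S_n ~ 8n · (ln 16 − 1) + O(ln n)

Stirling: ln((8n)!) = 8n ln(8n) − 8n + O(ln n).
  S_n = 8n ln(8n) − 8n − 8n ln(n/2) + O(ln n)
      = 8n ln(8n) − 8n ln n + 8n ln 2 − 8n + O(ln n)
      = 8n ln 8 + 8n ln 2 − 8n + O(ln n)
      = 8n (ln 16 − 1) + O(ln n).
Numerically ln(16) − 1 ≈ 1.7726.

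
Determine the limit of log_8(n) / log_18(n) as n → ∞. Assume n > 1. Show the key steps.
lim = ln(18) / ln(8) = log_8(18)

Change of base: log_8(n) = ln n / ln 8 and log_18(n) = ln n / ln 18. The ratio is (ln n / ln 8) · (ln 18 / ln n) = ln 18 / ln 8, a constant independent of n. So the limit is ln 18 / ln 8 = log_8(18).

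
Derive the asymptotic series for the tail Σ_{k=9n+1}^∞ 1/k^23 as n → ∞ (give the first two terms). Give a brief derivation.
Σ_{k>9n} 1/k^23 = 1/(22 · (9n)^22) − 1/(2 · (9n)^23) + O(1/(9n)^24)

Compare to the integral: ∫_{9n}^∞ x^(−23) dx = [−x^(−22)/22]_{9n}^∞ = 1/((23−1)·(9n)^22). The Euler-Maclaurin correction adds −f(9n)/2 = −1/(2·(9n)^23). Euler-Maclaurin then gives
  Σ_{k>9n} 1/k^23 = ∫_{9n}^∞ dx/x^23 − 1/(2·(9n)^23) + O(1/(9n)^24).
(Equivalently this is ζ(23) − Σ_{k≤9n} 1/k^23.)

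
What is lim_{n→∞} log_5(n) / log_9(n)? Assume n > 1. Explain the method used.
lim = ln(9) / ln(5) = log_5(9)

Change of base: log_5(n) = ln n / ln 5 and log_9(n) = ln n / ln 9. The ratio is (ln n / ln 5) · (ln 9 / ln n) = ln 9 / ln 5, a constant independent of n. So the limit is ln 9 / ln 5 = log_5(9).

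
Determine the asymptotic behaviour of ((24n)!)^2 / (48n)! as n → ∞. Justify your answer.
((24n)!)^2/(48n)! ~ ((2π·24n)^(1/2) / sqrt(2)) · 2^(−2·24n)  →  0

Write N = 24n. Stirling: N! ~ sqrt(2π N)(N/e)^N and (2N)! ~ sqrt(2π·2N)·(2N/e)^(2N).
  (N!)^2/(2N)! ~ (2π N)^(2/2) (N/e)^(2N) / [sqrt(2π·2N) (2N/e)^(2N)]
     = (2π N)^(2/2) / sqrt(2π·2N) · (N/(2N))^(2N)
     = (2π N)^((2−1)/2) / sqrt(2) · 2^(−2N).
Since 2^2 > 1, the factor 2^(−2N) decays exponentially, so the ratio → 0. Substituting N = 24n gives the stated form.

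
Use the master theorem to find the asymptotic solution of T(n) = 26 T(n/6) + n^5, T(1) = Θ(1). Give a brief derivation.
T(n) = Θ(n^5)

log_6 26 ≈ 1.818. f(n) = n^5 dominates n^(log_6 26) since 5 > 1.818, and the regularity condition a·f(n/b) = 26·(n/6)^5 = (26/7776)·n^5 ≤ c·f(n) holds with c = 26/7776 ≈ 0.00334 < 1. So this is Case 3: T(n) = Θ(f(n)) = Θ(n^5).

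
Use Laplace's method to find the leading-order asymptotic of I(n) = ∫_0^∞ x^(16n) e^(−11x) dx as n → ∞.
I(n) ~ (sqrt(2π·16n) / 11) · (16n/(11e))^(16n)

Write the integrand as exp(16n ln x − 11x) and set f(x) = 16n ln x − 11x. Then f'(x) = 16n/x − 11 = 0 at x* = 16n/11, and f''(x*) = −16n/x*^2 = −11^2/(16n). Laplace's method (interior maximum) gives
  I(n) ~ e^(f(x*)) · sqrt(2π / |f''(x*)|)
        = exp(16n ln(16n/11) − 16n) · sqrt(2π · 16n / 11^2)
        = (16n/11)^(16n) e^(−16n) · sqrt(2π·16n) / 11
        = (sqrt(2π·16n) / 11) · (16n/(11e))^(16n).
This matches Γ(16n+1)/11^(16n+1) with Stirling applied to Γ.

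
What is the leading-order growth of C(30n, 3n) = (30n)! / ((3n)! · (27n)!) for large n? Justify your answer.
C(30n, 3n) ~ (10000000000/387420489)^(3n) · sqrt(5/(9π·3n))

Write N = 3n. Apply Stirling to each factorial:
  (10N)! ~ sqrt(2π·10N) · (10N/e)^(10N),
  N! ~ sqrt(2π N) · (N/e)^N,
  (9N)! ~ sqrt(2π·9N) · (9N/e)^(9N).
The exponential factors combine to (10N)^(10N) / (N^N · (9N)^(9N)) = 10^(10N)/9^(9N) = (10^10/9^9)^N = (10000000000/387420489)^N.
The square-root prefactors combine to sqrt(2π·10N) / (sqrt(2π N)·sqrt(2π·9N)) = sqrt(10 / (2π·9·N)) = sqrt(5/(9π·3n)).
Substituting N = 3n: C(30n, 3n) ~ (10000000000/387420489)^(3n) · sqrt(5/(9π·3n)).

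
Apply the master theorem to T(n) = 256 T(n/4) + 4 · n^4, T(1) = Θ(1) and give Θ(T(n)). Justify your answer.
T(n) = Θ(n^4 log n)

log_4 256 = 4, and f(n) = 4 · n^4 = Θ(n^(log_4 256)). This is Case 2 of the master theorem: T(n) = Θ(f(n) · log n) = Θ(n^4 log n).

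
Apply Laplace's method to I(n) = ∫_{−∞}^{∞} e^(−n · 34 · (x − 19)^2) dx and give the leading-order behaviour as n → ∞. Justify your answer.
I(n) = sqrt(π/(34n))

Here φ(x) = 34 · (x − 19)^2 has its unique minimum at x* = 19 with φ(x*) = 0 and φ''(x*) = 68. Laplace's method gives
  I(n) ~ e^(−n φ(x*)) · sqrt(2π / (n · φ''(x*))) = sqrt(2π / (68n)) = sqrt(π/(34n)).
This is exact: substituting u = (x − 19)·sqrt(34n) gives I(n) = (1/sqrt(34n)) ∫_{−∞}^{∞} e^(−u^2) du = sqrt(π/(34n)).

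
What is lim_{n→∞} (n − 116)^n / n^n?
lim = e^(−116)

Rewrite as (1 − 116/n)^(n). By the standard limit (1 + x/n)^n → e^x, we have (1 − 116/n)^n → e^(−116), and raising to the 1st power gives e^(−116).
More precisely, ln[(1 − 116/n)^(n)] = n · ln(1 − 116/n) = n · (-116/n + O(1/n^2)) = -116 + O(1/n) → -116.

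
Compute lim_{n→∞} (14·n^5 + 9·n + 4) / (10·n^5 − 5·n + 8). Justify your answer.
lim = 14/10 = 7/5

For large n the leading n^5 terms dominate both numerator and denominator. Dividing top and bottom by n^5, every other term tends to 0, leaving 14/10 = 7/5.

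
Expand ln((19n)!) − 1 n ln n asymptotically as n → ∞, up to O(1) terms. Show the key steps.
ln((19n)!) − 1 n ln n = 18 n ln n + 19(ln 19 − 1) n + (1/2) ln(2π·19n) + O(1/n)

Stirling: ln((19n)!) = 19n ln(19n) − 19n + (1/2) ln(2π·19n) + O(1/n).
Expand 19n ln(19n) = 19n (ln n + ln 19) = 19n ln n + 19n ln 19.
Subtract 1n ln n: leading term is (19 − 1) n ln n = 18 n ln n. The next term is 19n ln 19 − 19n = 19(ln 19 − 1) n. Then the (1/2) ln(2π·19n) correction.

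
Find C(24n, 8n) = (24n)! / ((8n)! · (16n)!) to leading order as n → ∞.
C(24n, 8n) ~ (27/4)^(8n) · sqrt(3/(4π·8n))

Write N = 8n. Apply Stirling to each factorial:
  (3N)! ~ sqrt(2π·3N) · (3N/e)^(3N),
  N! ~ sqrt(2π N) · (N/e)^N,
  (2N)! ~ sqrt(2π·2N) · (2N/e)^(2N).
The exponential factors combine to (3N)^(3N) / (N^N · (2N)^(2N)) = 3^(3N)/2^(2N) = (3^3/2^2)^N = (27/4)^N.
The square-root prefactors combine to sqrt(2π·3N) / (sqrt(2π N)·sqrt(2π·2N)) = sqrt(3 / (2π·2·N)) = sqrt(3/(4π·8n)).
Substituting N = 8n: C(24n, 8n) ~ (27/4)^(8n) · sqrt(3/(4π·8n)).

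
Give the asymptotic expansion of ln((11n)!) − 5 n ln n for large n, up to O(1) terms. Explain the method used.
ln((11n)!) − 5 n ln n = 6 n ln n + 11(ln 11 − 1) n + (1/2) ln(2π·11n) + O(1/n)

Stirling: ln((11n)!) = 11n ln(11n) − 11n + (1/2) ln(2π·11n) + O(1/n).
Expand 11n ln(11n) = 11n (ln n + ln 11) = 11n ln n + 11n ln 11.
Subtract 5n ln n: leading term is (11 − 5) n ln n = 6 n ln n. The next term is 11n ln 11 − 11n = 11(ln 11 − 1) n. Then the (1/2) ln(2π·11n) correction.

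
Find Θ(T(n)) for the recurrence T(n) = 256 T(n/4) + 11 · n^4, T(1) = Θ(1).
T(n) = Θ(n^4 log n)

log_4 256 = 4, and f(n) = 11 · n^4 = Θ(n^(log_4 256)). This is Case 2 of the master theorem: T(n) = Θ(f(n) · log n) = Θ(n^4 log n).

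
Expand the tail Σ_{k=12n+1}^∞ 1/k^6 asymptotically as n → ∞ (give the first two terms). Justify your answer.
Σ_{k>12n} 1/k^6 = 1/(5 · (12n)^5) − 1/(2 · (12n)^6) + O(1/(12n)^7)

Compare to the integral: ∫_{12n}^∞ x^(−6) dx = [−x^(−5)/5]_{12n}^∞ = 1/((6−1)·(12n)^5). The Euler-Maclaurin correction adds −f(12n)/2 = −1/(2·(12n)^6). Euler-Maclaurin then gives
  Σ_{k>12n} 1/k^6 = ∫_{12n}^∞ dx/x^6 − 1/(2·(12n)^6) + O(1/(12n)^7).
(Equivalently this is ζ(6) − Σ_{k≤12n} 1/k^6.)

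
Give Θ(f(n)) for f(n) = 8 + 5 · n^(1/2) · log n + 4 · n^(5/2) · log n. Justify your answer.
f(n) ∈ Θ(n^(5/2) · log n)

Compare the terms by growth order. For large n, n^a · (log n)^b dominates n^a' · (log n)^b' iff a > a', or (a = a' and b > b'). Ranking the 3 terms shows the dominant one is 4 · n^(5/2) · log n. Hence f(n) ∈ Θ(n^(5/2) · log n).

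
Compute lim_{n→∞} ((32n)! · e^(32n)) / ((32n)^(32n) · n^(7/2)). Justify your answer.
lim = 0

Stirling: (32n)! ~ sqrt(2π·32n) · (32n/e)^(32n). Hence
  (32n)! · e^(32n) / (32n)^(32n) ~ sqrt(2π·32n).
Dividing by n^(7/2): sqrt(2π·32n) / n^(7/2) = sqrt(2π·32) · n^((1−7)/2), so the expression behaves like sqrt(2π·32) · n^((1−7)/2) → 0.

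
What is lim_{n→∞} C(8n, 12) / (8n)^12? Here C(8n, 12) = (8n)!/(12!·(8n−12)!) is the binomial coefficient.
lim = 1/12! = 1/479001600

With N = 8n → ∞: C(N, 12) / N^12 = [N(N−1)…(N−11)] / (12! · N^12) = (1/12!) · 1 · (1 − 1/(8n)) · … · (1 − 11/(8n)). Each factor → 1 as N → ∞, so the limit is 1/12! = 1/479001600.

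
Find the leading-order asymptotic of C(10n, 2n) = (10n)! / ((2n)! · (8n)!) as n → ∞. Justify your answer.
C(10n, 2n) ~ (3125/256)^(2n) · sqrt(5/(8π·2n))

Write N = 2n. Apply Stirling to each factorial:
  (5N)! ~ sqrt(2π·5N) · (5N/e)^(5N),
  N! ~ sqrt(2π N) · (N/e)^N,
  (4N)! ~ sqrt(2π·4N) · (4N/e)^(4N).
The exponential factors combine to (5N)^(5N) / (N^N · (4N)^(4N)) = 5^(5N)/4^(4N) = (5^5/4^4)^N = (3125/256)^N.
The square-root prefactors combine to sqrt(2π·5N) / (sqrt(2π N)·sqrt(2π·4N)) = sqrt(5 / (2π·4·N)) = sqrt(5/(8π·2n)).
Substituting N = 2n: C(10n, 2n) ~ (3125/256)^(2n) · sqrt(5/(8π·2n)).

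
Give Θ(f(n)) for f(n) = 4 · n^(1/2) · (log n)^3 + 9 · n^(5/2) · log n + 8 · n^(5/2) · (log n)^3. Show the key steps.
f(n) ∈ Θ(n^(5/2) · (log n)^3)

Compare the terms by growth order. For large n, n^a · (log n)^b dominates n^a' · (log n)^b' iff a > a', or (a = a' and b > b'). Ranking the 3 terms shows the dominant one is 8 · n^(5/2) · (log n)^3. Hence f(n) ∈ Θ(n^(5/2) · (log n)^3).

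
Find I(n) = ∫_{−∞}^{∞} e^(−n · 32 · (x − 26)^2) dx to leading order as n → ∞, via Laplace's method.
I(n) = sqrt(π/(32n))

Here φ(x) = 32 · (x − 26)^2 has its unique minimum at x* = 26 with φ(x*) = 0 and φ''(x*) = 64. Laplace's method gives
  I(n) ~ e^(−n φ(x*)) · sqrt(2π / (n · φ''(x*))) = sqrt(2π / (64n)) = sqrt(π/(32n)).
This is exact: substituting u = (x − 26)·sqrt(32n) gives I(n) = (1/sqrt(32n)) ∫_{−∞}^{∞} e^(−u^2) du = sqrt(π/(32n)).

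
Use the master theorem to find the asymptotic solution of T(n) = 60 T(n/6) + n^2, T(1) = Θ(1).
T(n) = Θ(n^(log_6 60))

Master theorem: compare f(n) = n^2 to n^(log_6 60) where log_6 60 ≈ 2.285. Since 2 < log_6 60, we have f(n) = O(n^(log_6 60 − ε)) for some ε > 0 — Case 1. Hence T(n) = Θ(n^(log_6 60)).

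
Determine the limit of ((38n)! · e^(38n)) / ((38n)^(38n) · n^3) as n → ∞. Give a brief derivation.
lim = 0

Stirling: (38n)! ~ sqrt(2π·38n) · (38n/e)^(38n). Hence
  (38n)! · e^(38n) / (38n)^(38n) ~ sqrt(2π·38n).
Dividing by n^3: sqrt(2π·38n) / n^3 = sqrt(2π·38) · n^((1−6)/2), so the expression behaves like sqrt(2π·38) · n^((1−6)/2) → 0.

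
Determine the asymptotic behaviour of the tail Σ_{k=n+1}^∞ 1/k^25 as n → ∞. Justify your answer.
Σ_{k>n} 1/k^25 ~ 1/(24 · n^24)

Compare to the integral: ∫_{n}^∞ x^(−25) dx = [−x^(−24)/24]_{n}^∞ = 1/((25−1)·n^24). Euler-Maclaurin then gives
  Σ_{k>n} 1/k^25 = ∫_{n}^∞ dx/x^25 − 1/(2·n^25) + O(1/n^26).
(Equivalently this is ζ(25) − Σ_{k≤n} 1/k^25.)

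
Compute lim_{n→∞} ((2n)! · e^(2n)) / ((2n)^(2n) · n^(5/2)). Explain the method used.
lim = 0

Stirling: (2n)! ~ sqrt(2π·2n) · (2n/e)^(2n). Hence
  (2n)! · e^(2n) / (2n)^(2n) ~ sqrt(2π·2n).
Dividing by n^(5/2): sqrt(2π·2n) / n^(5/2) = sqrt(2π·2) · n^((1−5)/2), so the expression behaves like sqrt(2π·2) · n^((1−5)/2) → 0.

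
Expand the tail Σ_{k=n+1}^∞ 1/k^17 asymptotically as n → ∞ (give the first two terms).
Σ_{k>n} 1/k^17 = 1/(16 · n^16) − 1/(2 · n^17) + O(1/n^18)

Compare to the integral: ∫_{n}^∞ x^(−17) dx = [−x^(−16)/16]_{n}^∞ = 1/((17−1)·n^16). The Euler-Maclaurin correction adds −f(n)/2 = −1/(2·n^17). Euler-Maclaurin then gives
  Σ_{k>n} 1/k^17 = ∫_{n}^∞ dx/x^17 − 1/(2·n^17) + O(1/n^18).
(Equivalently this is ζ(17) − Σ_{k≤n} 1/k^17.)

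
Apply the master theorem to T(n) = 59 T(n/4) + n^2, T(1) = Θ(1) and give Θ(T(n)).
T(n) = Θ(n^(log_4 59))

Master theorem: compare f(n) = n^2 to n^(log_4 59) where log_4 59 ≈ 2.941. Since 2 < log_4 59, we have f(n) = O(n^(log_4 59 − ε)) for some ε > 0 — Case 1. Hence T(n) = Θ(n^(log_4 59)).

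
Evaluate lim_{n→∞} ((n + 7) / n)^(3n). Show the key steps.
lim = e^21

Rewrite as (1 + 7/n)^(3n). By the standard limit (1 + x/n)^n → e^x, we have (1 + 7/n)^n → e^7, and raising to the 3rd power gives e^21.
More precisely, ln[(1 + 7/n)^(3n)] = 3n · ln(1 + 7/n) = 3n · (7/n + O(1/n^2)) = 21 + O(1/n) → 21.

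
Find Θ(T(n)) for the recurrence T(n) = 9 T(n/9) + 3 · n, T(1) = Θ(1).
T(n) = Θ(n log n)

log_9 9 = 1, and f(n) = 3 · n = Θ(n^(log_9 9)). This is Case 2 of the master theorem: T(n) = Θ(f(n) · log n) = Θ(n log n).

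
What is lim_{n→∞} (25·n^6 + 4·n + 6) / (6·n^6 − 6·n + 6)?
lim = 25/6

For large n the leading n^6 terms dominate both numerator and denominator. Dividing top and bottom by n^6, every other term tends to 0, leaving 25/6.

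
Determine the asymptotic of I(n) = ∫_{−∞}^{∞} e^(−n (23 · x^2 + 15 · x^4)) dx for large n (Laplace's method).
I(n) ~ sqrt(π/(23n))

φ(x) = 23 · x^2 + 15 · x^4 has its unique global minimum at x* = 0 (since φ'(x) = 46x + 60x^3 = 0 only at x = 0 for real x with both coefficients positive, and φ → ∞ as |x| → ∞). At x* = 0, φ(0) = 0 and φ''(0) = 46. Laplace's method then gives
  I(n) ~ sqrt(2π / (n · φ''(0))) · e^(−n φ(0)) = sqrt(2π / (46n)) = sqrt(π/(23n)).
The 15 · x^4 term contributes only at subleading order (an O(1/n) relative correction).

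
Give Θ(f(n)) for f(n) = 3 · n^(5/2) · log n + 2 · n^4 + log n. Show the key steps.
f(n) ∈ Θ(n^4)

Compare the terms by growth order. For large n, n^a · (log n)^b dominates n^a' · (log n)^b' iff a > a', or (a = a' and b > b'). Ranking the 3 terms shows the dominant one is 2 · n^4. Hence f(n) ∈ Θ(n^4).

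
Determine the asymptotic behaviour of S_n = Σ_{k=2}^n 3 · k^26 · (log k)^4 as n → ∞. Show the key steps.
S_n ~ n^27 · (log n)^4 / 9

By integral comparison, S_n = ∫_1^n 3 · x^26 · (log x)^4 dx + O(n^26 · (log n)^4). For the integral, the leading term of ∫_1^n x^26 (log x)^4 dx is n^27/27 · (log n)^4 (by repeated integration by parts; each step lowers the log-exponent and produces a relatively O(1/log n) correction). Hence S_n ~ n^27 · (log n)^4 / 9.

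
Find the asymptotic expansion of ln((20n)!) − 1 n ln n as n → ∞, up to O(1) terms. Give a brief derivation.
ln((20n)!) − 1 n ln n = 19 n ln n + 20(ln 20 − 1) n + (1/2) ln(2π·20n) + O(1/n)

Stirling: ln((20n)!) = 20n ln(20n) − 20n + (1/2) ln(2π·20n) + O(1/n).
Expand 20n ln(20n) = 20n (ln n + ln 20) = 20n ln n + 20n ln 20.
Subtract 1n ln n: leading term is (20 − 1) n ln n = 19 n ln n. The next term is 20n ln 20 − 20n = 20(ln 20 − 1) n. Then the (1/2) ln(2π·20n) correction.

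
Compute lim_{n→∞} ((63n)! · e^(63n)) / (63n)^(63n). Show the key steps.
lim = ∞

Stirling: (63n)! ~ sqrt(2π·63n) · (63n/e)^(63n). Hence
  (63n)! · e^(63n) / (63n)^(63n) ~ sqrt(2π·63n) = sqrt(2π·63) · sqrt(n) → ∞.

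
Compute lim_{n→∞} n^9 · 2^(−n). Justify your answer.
lim = 0

Exponentials with base > 1 dominate every fixed polynomial: for any fixed c, n^c / 2^n → 0 as n → ∞ (e.g. by the ratio test, or by writing 2^n = e^(n ln 2) and noting e^(n ln 2) / n^c → ∞). Hence n^9 · 2^(−n) = n^9 / 2^n → 0.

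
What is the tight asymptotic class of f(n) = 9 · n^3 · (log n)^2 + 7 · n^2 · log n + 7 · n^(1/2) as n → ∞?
f(n) ∈ Θ(n^3 · (log n)^2)

Compare the terms by growth order. For large n, n^a · (log n)^b dominates n^a' · (log n)^b' iff a > a', or (a = a' and b > b'). Ranking the 3 terms shows the dominant one is 9 · n^3 · (log n)^2. Hence f(n) ∈ Θ(n^3 · (log n)^2).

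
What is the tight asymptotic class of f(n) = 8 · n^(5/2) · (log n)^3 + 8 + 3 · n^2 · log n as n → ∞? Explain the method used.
f(n) ∈ Θ(n^(5/2) · (log n)^3)

Compare the terms by growth order. For large n, n^a · (log n)^b dominates n^a' · (log n)^b' iff a > a', or (a = a' and b > b'). Ranking the 3 terms shows the dominant one is 8 · n^(5/2) · (log n)^3. Hence f(n) ∈ Θ(n^(5/2) · (log n)^3).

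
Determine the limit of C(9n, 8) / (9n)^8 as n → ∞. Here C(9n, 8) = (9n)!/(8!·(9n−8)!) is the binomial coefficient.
lim = 1/8! = 1/40320

With N = 9n → ∞: C(N, 8) / N^8 = [N(N−1)…(N−7)] / (8! · N^8) = (1/8!) · 1 · (1 − 1/(9n)) · … · (1 − 7/(9n)). Each factor → 1 as N → ∞, so the limit is 1/8! = 1/40320.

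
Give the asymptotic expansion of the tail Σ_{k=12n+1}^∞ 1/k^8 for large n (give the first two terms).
Σ_{k>12n} 1/k^8 = 1/(7 · (12n)^7) − 1/(2 · (12n)^8) + O(1/(12n)^9)

Compare to the integral: ∫_{12n}^∞ x^(−8) dx = [−x^(−7)/7]_{12n}^∞ = 1/((8−1)·(12n)^7). The Euler-Maclaurin correction adds −f(12n)/2 = −1/(2·(12n)^8). Euler-Maclaurin then gives
  Σ_{k>12n} 1/k^8 = ∫_{12n}^∞ dx/x^8 − 1/(2·(12n)^8) + O(1/(12n)^9).
(Equivalently this is ζ(8) − Σ_{k≤12n} 1/k^8.)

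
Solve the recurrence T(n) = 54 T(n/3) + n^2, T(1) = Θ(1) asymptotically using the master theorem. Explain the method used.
T(n) = Θ(n^(log_3 54))

Master theorem: compare f(n) = n^2 to n^(log_3 54) where log_3 54 ≈ 3.631. Since 2 < log_3 54, we have f(n) = O(n^(log_3 54 − ε)) for some ε > 0 — Case 1. Hence T(n) = Θ(n^(log_3 54)).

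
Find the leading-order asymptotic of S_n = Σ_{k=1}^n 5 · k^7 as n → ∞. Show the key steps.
S_n ~ 5 · n^8 / 8

By integral comparison (Euler-Maclaurin), Σ_{k=1}^n 5 · k^7 = 5 · ∫_0^n x^7 dx + O(n^7) = 5 · n^8/8 + O(n^7). (Equivalently, Faulhaber's formula gives the same leading term.)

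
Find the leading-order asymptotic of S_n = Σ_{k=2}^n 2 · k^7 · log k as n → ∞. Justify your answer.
S_n ~ n^8 log n / 4 − n^8 / 32

By integral comparison, S_n = ∫_1^n 2 · x^7 · log x dx + O(n^7 · log n). For the integral, ∫ x^7 log x dx = n^8 log n / 8 − n^8/64 (integration by parts). Hence S_n ~ n^8 log n / 4 − n^8 / 32.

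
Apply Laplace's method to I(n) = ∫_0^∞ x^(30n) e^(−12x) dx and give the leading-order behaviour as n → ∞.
I(n) ~ (sqrt(2π·30n) / 12) · (30n/(12e))^(30n)

Write the integrand as exp(30n ln x − 12x) and set f(x) = 30n ln x − 12x. Then f'(x) = 30n/x − 12 = 0 at x* = 30n/12, and f''(x*) = −30n/x*^2 = −12^2/(30n). Laplace's method (interior maximum) gives
  I(n) ~ e^(f(x*)) · sqrt(2π / |f''(x*)|)
        = exp(30n ln(30n/12) − 30n) · sqrt(2π · 30n / 12^2)
        = (30n/12)^(30n) e^(−30n) · sqrt(2π·30n) / 12
        = (sqrt(2π·30n) / 12) · (30n/(12e))^(30n).
This matches Γ(30n+1)/12^(30n+1) with Stirling applied to Γ.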